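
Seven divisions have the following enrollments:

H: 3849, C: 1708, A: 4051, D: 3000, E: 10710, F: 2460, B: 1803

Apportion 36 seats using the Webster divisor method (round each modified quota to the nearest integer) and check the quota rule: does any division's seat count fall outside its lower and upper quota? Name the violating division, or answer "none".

Standard quotas: H 5.024, C 2.229, A 5.288, D 3.916, E 13.979, F 3.211, B 2.353.
Webster allocation: H 5, C 2, A 5, D 4, E 15, F 3, B 2.
E has quota 13.979 (lower 13, upper 14) but receives 15 — outside the quota interval.

E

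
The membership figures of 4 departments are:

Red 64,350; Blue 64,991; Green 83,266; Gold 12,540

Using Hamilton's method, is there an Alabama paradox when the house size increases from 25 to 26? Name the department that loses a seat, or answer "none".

Gold

At 25 seats: Red 7, Blue 7, Green 9, Gold 2.
At 26 seats: Red 7, Blue 8, Green 10, Gold 1.
Gold drops from 2 to 1.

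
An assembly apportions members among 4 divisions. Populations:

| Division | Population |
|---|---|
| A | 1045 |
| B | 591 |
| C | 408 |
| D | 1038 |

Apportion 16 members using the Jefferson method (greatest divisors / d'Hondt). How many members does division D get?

5

Standard divisor 3082/16 ≈ 192.625; standard quotas: A 5.425, B 3.068, C 2.118, D 5.389.
Rounding down gives 5, 3, 2, 5 = 15 seats, so the divisor must be adjusted.
With modified divisor 173.58: modified quotas A 6.020, B 3.405, C 2.351, D 5.980.
Rounding down: A 6, B 3, C 2, D 5 (total 16).
D receives 5.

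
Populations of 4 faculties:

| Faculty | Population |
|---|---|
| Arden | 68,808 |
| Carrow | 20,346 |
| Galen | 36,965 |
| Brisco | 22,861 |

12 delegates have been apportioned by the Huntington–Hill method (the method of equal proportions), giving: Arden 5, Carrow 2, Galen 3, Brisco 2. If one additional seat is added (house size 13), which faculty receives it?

Arden

Priority for the next seat is population ÷ (√(s·(s+1))).
Priorities: Arden 12562.565, Carrow 8306.220, Galen 10670.876, Brisco 9332.964.
Highest priority: Arden.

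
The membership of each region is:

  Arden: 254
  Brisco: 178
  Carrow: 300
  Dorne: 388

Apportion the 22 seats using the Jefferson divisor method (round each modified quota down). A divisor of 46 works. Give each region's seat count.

With modified divisor 46: modified quotas Arden 5.522, Brisco 3.870, Carrow 6.522, Dorne 8.435.
Rounding down: Arden 5, Brisco 3, Carrow 6, Dorne 8 (total 22).

Arden 5, Brisco 3, Carrow 6, Dorne 8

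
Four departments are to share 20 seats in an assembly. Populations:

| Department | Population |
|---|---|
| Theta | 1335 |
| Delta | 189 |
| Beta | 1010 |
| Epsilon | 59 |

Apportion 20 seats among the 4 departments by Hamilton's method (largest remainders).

The standard divisor is 2593/20 ≈ 129.65.
Standard quotas: Theta 10.297, Delta 1.458, Beta 7.790, Epsilon 0.455.
Lower quotas: Theta 10, Delta 1, Beta 7, Epsilon 0 (sum 18, leaving 2 seats).
Remainders in descending order: Beta 0.790, Delta 0.458, Epsilon 0.455, Theta 0.297.
Largest remainders: Beta, Delta receive the extra seats.

Theta 10; Delta 2; Beta 8; Epsilon 0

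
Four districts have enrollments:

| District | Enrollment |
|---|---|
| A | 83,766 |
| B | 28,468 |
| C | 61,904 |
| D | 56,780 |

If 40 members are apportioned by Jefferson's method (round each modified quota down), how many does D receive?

10

Standard divisor 230918/40 ≈ 5772.95; standard quotas: A 14.510, B 4.931, C 10.723, D 9.836.
Rounding down gives 14, 4, 10, 9 = 37 seats, so the divisor must be adjusted.
With modified divisor 5600: modified quotas A 14.958, B 5.084, C 11.054, D 10.139.
Rounding down: A 14, B 5, C 11, D 10 (total 40).
D receives 10.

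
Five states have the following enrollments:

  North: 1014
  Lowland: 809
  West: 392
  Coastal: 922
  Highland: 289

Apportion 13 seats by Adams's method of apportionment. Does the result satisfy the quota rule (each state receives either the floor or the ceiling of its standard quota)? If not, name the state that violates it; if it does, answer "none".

Standard quotas: North 3.848, Lowland 3.070, West 1.487, Coastal 3.499, Highland 1.097.
Adams allocation: North 4, Lowland 3, West 2, Coastal 3, Highland 1.
Every allocation lies between the lower and upper quota.

none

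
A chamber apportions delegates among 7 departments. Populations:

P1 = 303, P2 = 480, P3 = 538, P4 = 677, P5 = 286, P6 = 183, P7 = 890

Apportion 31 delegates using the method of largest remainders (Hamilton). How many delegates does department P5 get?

The standard divisor is 3357/31 ≈ 108.29.
Standard quotas: P1 2.798, P2 4.433, P3 4.968, P4 6.252, P5 2.641, P6 1.690, P7 8.219.
Lower quotas: P1 2, P2 4, P3 4, P4 6, P5 2, P6 1, P7 8 (sum 27, leaving 4 seats).
Remainders in descending order: P3 0.968, P1 0.798, P6 0.690, P5 0.641, P2 0.433, P4 0.252, P7 0.219.
The surplus seats go to P3, P1, P6, P5.
P5 receives 3.

3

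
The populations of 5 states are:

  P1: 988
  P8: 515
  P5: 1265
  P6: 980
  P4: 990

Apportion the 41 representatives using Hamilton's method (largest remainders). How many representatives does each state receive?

P1: 9; P8: 4; P5: 11; P6: 8; P4: 9

The standard divisor is 4738/41 ≈ 115.561.
Standard quotas: P1 8.550, P8 4.457, P5 10.947, P6 8.480, P4 8.567.
Lower quotas: P1 8, P8 4, P5 10, P6 8, P4 8 (sum 38, leaving 3 seats).
Remainders in descending order: P5 0.947, P4 0.567, P1 0.550, P6 0.480, P8 0.457.
Largest remainders: P5, P4, P1 receive the extra seats.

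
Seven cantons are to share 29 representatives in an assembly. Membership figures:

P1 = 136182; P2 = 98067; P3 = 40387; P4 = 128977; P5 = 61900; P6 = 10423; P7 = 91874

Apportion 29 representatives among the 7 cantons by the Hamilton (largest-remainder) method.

Total 567810; standard divisor 567810/29 ≈ 19579.655.
Standard quotas: P1 6.9553, P2 5.0086, P3 2.0627, P4 6.5873, P5 3.1614, P6 0.5323, P7 4.6923.
Lower quotas: P1 6, P2 5, P3 2, P4 6, P5 3, P6 0, P7 4 (sum 26, leaving 3 seats).
Remainders in descending order: P1 0.9553, P7 0.6923, P4 0.5873, P6 0.5323, P5 0.1614, P3 0.0627, P2 0.0086.
Largest remainders: P1, P7, P4 receive the extra seats.

P1=7; P2=5; P3=2; P4=7; P5=3; P6=0; P7=5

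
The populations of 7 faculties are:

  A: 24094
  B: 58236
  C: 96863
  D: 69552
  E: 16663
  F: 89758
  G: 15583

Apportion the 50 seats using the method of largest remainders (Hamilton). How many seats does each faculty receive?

A 3, B 8, C 13, D 10, E 2, F 12, G 2

Standard divisor: 370749 ÷ 50 ≈ 7414.98.
Standard quotas: A 3.2494, B 7.8538, C 13.0632, D 9.3799, E 2.2472, F 12.1050, G 2.1016.
Lower quotas: A 3, B 7, C 13, D 9, E 2, F 12, G 2 (sum 48, leaving 2 seats).
Remainders in descending order: B 0.8538, D 0.3799, A 0.2494, E 0.2472, F 0.1050, G 0.1016, C 0.0632.
Largest remainders: B, D receive the extra seats.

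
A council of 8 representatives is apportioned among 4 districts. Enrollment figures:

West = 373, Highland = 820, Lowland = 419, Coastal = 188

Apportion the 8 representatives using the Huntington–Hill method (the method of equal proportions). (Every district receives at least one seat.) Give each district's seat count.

West 2, Highland 3, Lowland 2, Coastal 1

With divisor 250: modified quotas West 1.492, Highland 3.280, Lowland 1.676, Coastal 0.752.
Geometric-mean thresholds: West √(1·2)=1.414, Highland √(3·4)=3.464, Lowland √(1·2)=1.414, Coastal (min 1).
Each quota rounded against its threshold gives West 2, Highland 3, Lowland 2, Coastal 1 (total 8).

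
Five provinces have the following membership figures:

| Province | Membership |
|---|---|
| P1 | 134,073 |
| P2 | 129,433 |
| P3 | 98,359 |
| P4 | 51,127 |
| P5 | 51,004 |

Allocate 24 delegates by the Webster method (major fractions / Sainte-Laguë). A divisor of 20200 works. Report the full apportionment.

With modified divisor 20200: modified quotas P1 6.637, P2 6.408, P3 4.869, P4 2.531, P5 2.525.
Rounding to the nearest integer: P1 7, P2 6, P3 5, P4 3, P5 3 (total 24).

P1: 7, P2: 6, P3: 5, P4: 3, P5: 3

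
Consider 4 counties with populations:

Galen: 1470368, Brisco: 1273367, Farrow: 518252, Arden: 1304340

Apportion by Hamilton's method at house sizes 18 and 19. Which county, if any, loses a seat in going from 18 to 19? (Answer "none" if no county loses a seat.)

At 18 seats: Galen 6, Brisco 5, Farrow 2, Arden 5.
At 19 seats: Galen 6, Brisco 5, Farrow 2, Arden 6.
No county's allocation decreased.

none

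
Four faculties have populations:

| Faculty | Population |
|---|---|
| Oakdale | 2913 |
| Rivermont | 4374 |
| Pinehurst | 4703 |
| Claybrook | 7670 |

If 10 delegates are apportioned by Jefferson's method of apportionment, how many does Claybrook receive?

Standard divisor 19660/10 ≈ 1966; standard quotas: Oakdale 1.482, Rivermont 2.225, Pinehurst 2.392, Claybrook 3.901.
Rounding down gives 1, 2, 2, 3 = 8 seats, so the divisor must be adjusted.
With modified divisor 1550: modified quotas Oakdale 1.879, Rivermont 2.822, Pinehurst 3.034, Claybrook 4.948.
Rounding down: Oakdale 1, Rivermont 2, Pinehurst 3, Claybrook 4 (total 10).
Claybrook receives 4.

4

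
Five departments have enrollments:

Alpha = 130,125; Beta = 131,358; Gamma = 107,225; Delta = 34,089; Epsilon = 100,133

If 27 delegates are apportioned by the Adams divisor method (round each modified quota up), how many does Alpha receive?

7

Standard divisor 502930/27 ≈ 18627.037; standard quotas: Alpha 6.986, Beta 7.052, Gamma 5.756, Delta 1.830, Epsilon 5.376.
Rounding up gives 7, 8, 6, 2, 6 = 29 seats, so the divisor must be adjusted.
With modified divisor 20700: modified quotas Alpha 6.286, Beta 6.346, Gamma 5.180, Delta 1.647, Epsilon 4.837.
Rounding up: Alpha 7, Beta 7, Gamma 6, Delta 2, Epsilon 5 (total 27).
Alpha receives 7.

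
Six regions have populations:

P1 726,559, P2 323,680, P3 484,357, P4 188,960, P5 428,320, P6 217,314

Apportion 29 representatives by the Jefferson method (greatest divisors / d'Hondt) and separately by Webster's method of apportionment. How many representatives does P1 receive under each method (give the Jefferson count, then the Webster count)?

Jefferson: P1 10, P2 4, P3 6, P4 2, P5 5, P6 2.
Webster: P1 9, P2 4, P3 6, P4 2, P5 5, P6 3.
P1 gets 10 under Jefferson and 9 under Webster.

10 and 9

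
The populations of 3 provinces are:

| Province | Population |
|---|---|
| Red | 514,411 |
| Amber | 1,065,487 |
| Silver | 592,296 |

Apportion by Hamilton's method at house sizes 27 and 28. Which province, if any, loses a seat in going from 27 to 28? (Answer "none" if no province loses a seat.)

At 27 seats: Red 7, Amber 13, Silver 7.
At 28 seats: Red 6, Amber 14, Silver 8.
Red drops from 7 to 6.

Red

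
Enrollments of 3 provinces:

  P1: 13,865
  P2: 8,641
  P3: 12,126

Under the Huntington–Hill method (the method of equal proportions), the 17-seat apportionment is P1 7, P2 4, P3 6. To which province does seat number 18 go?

P2

Priority for the next seat is population ÷ (√(s·(s+1))).
Priorities: P1 1852.789, P2 1932.186, P3 1871.082.
Highest priority: P2.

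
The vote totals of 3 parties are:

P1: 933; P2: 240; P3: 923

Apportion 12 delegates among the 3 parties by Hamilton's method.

P1: 5, P2: 2, P3: 5

The standard divisor is 2096/12 ≈ 174.667.
Standard quotas: P1 5.342, P2 1.374, P3 5.284.
Lower quotas: P1 5, P2 1, P3 5 (sum 11, leaving 1 seat).
Remainders in descending order: P2 0.374, P1 0.342, P3 0.284.
Largest remainder: P2 receives the extra seat.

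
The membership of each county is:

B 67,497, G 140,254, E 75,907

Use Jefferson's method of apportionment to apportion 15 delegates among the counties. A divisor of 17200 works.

B: 3; G: 8; E: 4

With modified divisor 17200: modified quotas B 3.924, G 8.154, E 4.413.
Rounding down: B 3, G 8, E 4 (total 15).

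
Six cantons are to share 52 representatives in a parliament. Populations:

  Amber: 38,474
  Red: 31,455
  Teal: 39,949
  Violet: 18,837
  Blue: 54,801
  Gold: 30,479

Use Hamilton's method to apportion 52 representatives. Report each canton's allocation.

Amber=9, Red=8, Teal=10, Violet=5, Blue=13, Gold=7

Total 213995; standard divisor 213995/52 ≈ 4115.288.
Standard quotas: Amber 9.3490, Red 7.6434, Teal 9.7075, Violet 4.5773, Blue 13.3164, Gold 7.4063.
Lower quotas: Amber 9, Red 7, Teal 9, Violet 4, Blue 13, Gold 7 (sum 49, leaving 3 seats).
Remainders in descending order: Teal 0.7075, Red 0.6434, Violet 0.5773, Gold 0.4063, Amber 0.3490, Blue 0.3164.
The surplus seats go to Teal, Red, Violet.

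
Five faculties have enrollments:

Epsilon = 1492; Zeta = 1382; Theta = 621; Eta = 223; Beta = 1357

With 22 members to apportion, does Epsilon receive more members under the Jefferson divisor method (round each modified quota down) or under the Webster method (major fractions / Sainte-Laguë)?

Jefferson

Jefferson: Epsilon 7, Zeta 6, Theta 2, Eta 1, Beta 6.
Webster: Epsilon 6, Zeta 6, Theta 3, Eta 1, Beta 6.
Epsilon gets 7 under Jefferson and 6 under Webster.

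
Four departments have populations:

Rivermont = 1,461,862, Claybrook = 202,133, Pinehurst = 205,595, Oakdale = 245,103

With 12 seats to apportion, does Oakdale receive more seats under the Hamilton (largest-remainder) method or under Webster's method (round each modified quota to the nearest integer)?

Hamilton

Hamilton: Rivermont 8, Claybrook 1, Pinehurst 1, Oakdale 2.
Webster: Rivermont 9, Claybrook 1, Pinehurst 1, Oakdale 1.
Oakdale gets 2 under Hamilton and 1 under Webster.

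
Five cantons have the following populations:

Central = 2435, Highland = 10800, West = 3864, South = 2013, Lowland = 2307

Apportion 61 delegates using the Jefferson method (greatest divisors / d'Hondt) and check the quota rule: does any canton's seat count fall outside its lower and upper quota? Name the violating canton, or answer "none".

Highland

Standard quotas: Central 6.935, Highland 30.758, West 11.004, South 5.733, Lowland 6.570.
Jefferson allocation: Central 7, Highland 32, West 11, South 5, Lowland 6.
Highland has quota 30.758 (lower 30, upper 31) but receives 32 — outside the quota interval.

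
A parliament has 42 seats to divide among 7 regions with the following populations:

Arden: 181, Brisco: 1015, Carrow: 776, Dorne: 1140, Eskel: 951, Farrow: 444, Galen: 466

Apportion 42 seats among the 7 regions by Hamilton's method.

Standard divisor: 4973 ÷ 42 ≈ 118.405.
Standard quotas: Arden 1.529, Brisco 8.572, Carrow 6.554, Dorne 9.628, Eskel 8.032, Farrow 3.750, Galen 3.936.
Lower quotas: Arden 1, Brisco 8, Carrow 6, Dorne 9, Eskel 8, Farrow 3, Galen 3 (sum 38, leaving 4 seats).
Remainders in descending order: Galen 0.936, Farrow 0.750, Dorne 0.628, Brisco 0.572, Carrow 0.554, Arden 0.529, Eskel 0.032.
The surplus seats go to Galen, Farrow, Dorne, Brisco.

Arden 1, Brisco 9, Carrow 6, Dorne 10, Eskel 8, Farrow 4, Galen 4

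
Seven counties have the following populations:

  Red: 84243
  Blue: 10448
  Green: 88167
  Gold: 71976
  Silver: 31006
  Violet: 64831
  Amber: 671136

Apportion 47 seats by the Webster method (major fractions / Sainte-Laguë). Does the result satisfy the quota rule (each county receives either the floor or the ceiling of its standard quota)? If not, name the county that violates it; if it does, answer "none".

Standard quotas: Red 3.875, Blue 0.481, Green 4.055, Gold 3.311, Silver 1.426, Violet 2.982, Amber 30.870.
Webster allocation: Red 4, Blue 0, Green 4, Gold 3, Silver 1, Violet 3, Amber 32.
Amber has quota 30.870 (lower 30, upper 31) but receives 32 — outside the quota interval.

Amber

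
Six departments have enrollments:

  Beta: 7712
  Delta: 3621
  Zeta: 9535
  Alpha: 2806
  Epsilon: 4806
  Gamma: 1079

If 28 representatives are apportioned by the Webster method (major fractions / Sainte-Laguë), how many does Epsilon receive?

5

Standard divisor 29559/28 ≈ 1055.679; standard quotas: Beta 7.305, Delta 3.430, Zeta 9.032, Alpha 2.658, Epsilon 4.553, Gamma 1.022.
Rounding to the nearest integer gives Beta 7, Delta 3, Zeta 9, Alpha 3, Epsilon 5, Gamma 1 — total 28, matching the house size, so no adjustment is needed.
Epsilon receives 5.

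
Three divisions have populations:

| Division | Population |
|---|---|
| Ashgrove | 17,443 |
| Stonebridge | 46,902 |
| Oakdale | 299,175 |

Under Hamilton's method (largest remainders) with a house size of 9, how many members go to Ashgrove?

1

The standard divisor is 363520/9 ≈ 40391.111.
Standard quotas: Ashgrove 0.4319, Stonebridge 1.1612, Oakdale 7.4070.
Lower quotas: Ashgrove 0, Stonebridge 1, Oakdale 7 (sum 8, leaving 1 seat).
Remainders in descending order: Ashgrove 0.4319, Oakdale 0.4070, Stonebridge 0.1612.
Largest remainder: Ashgrove receives the extra seat.
Ashgrove receives 1.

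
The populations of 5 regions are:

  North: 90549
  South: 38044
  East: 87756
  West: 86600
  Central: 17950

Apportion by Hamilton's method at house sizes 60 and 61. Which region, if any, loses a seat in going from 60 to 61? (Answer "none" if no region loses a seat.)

At 60 seats: North 17, South 7, East 17, West 16, Central 3.
At 61 seats: North 17, South 7, East 17, West 17, Central 3.
No region's allocation decreased.

none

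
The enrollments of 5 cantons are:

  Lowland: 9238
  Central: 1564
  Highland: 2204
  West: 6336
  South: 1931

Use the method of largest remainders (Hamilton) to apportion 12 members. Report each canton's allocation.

The standard divisor is 21273/12 ≈ 1772.75.
Standard quotas: Lowland 5.2111, Central 0.8822, Highland 1.2433, West 3.5741, South 1.0893.
Lower quotas: Lowland 5, Central 0, Highland 1, West 3, South 1 (sum 10, leaving 2 seats).
Remainders in descending order: Central 0.8822, West 0.5741, Highland 0.2433, Lowland 0.2111, South 0.0893.
Largest remainders: Central, West receive the extra seats.

Lowland 5, Central 1, Highland 1, West 4, South 1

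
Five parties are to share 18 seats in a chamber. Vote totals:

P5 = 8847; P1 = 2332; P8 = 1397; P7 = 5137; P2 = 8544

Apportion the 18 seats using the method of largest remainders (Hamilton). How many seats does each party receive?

P5=6; P1=2; P8=1; P7=3; P2=6

The standard divisor is 26257/18 ≈ 1458.722.
Standard quotas: P5 6.0649, P1 1.5987, P8 0.9577, P7 3.5216, P2 5.8572.
Lower quotas: P5 6, P1 1, P8 0, P7 3, P2 5 (sum 15, leaving 3 seats).
Remainders in descending order: P8 0.9577, P2 0.8572, P1 0.5987, P7 0.5216, P5 0.0649.
The surplus seats go to P8, P2, P1.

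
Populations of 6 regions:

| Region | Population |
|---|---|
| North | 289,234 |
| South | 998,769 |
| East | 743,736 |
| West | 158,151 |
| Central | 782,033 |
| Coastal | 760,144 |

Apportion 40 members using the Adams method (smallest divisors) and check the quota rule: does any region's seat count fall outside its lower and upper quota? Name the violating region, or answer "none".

none

Standard quotas: North 3.100, South 10.705, East 7.971, West 1.695, Central 8.382, Coastal 8.147.
Adams allocation: North 3, South 11, East 8, West 2, Central 8, Coastal 8.
Every allocation lies between the lower and upper quota.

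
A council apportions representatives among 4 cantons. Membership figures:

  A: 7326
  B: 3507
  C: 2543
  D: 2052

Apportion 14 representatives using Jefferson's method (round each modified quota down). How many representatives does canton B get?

3

Standard divisor 15428/14 ≈ 1102; standard quotas: A 6.648, B 3.182, C 2.308, D 1.862.
Rounding down gives 6, 3, 2, 1 = 12 seats, so the divisor must be adjusted.
With modified divisor 1000: modified quotas A 7.326, B 3.507, C 2.543, D 2.052.
Rounding down: A 7, B 3, C 2, D 2 (total 14).
B receives 3.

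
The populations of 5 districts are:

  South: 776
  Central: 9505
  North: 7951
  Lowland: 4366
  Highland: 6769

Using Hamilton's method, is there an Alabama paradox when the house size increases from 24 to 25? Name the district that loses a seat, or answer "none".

At 24 seats: South 1, Central 8, North 6, Lowland 4, Highland 5.
At 25 seats: South 0, Central 8, North 7, Lowland 4, Highland 6.
South drops from 1 to 0.

South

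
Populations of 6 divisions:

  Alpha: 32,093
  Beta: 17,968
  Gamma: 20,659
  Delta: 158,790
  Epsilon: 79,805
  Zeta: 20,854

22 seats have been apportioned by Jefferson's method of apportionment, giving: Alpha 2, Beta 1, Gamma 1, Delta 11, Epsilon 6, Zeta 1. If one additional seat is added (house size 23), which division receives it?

Delta

Priority for the next seat is population ÷ (current seats + 1).
Priorities: Alpha 10697.667, Beta 8984.000, Gamma 10329.500, Delta 13232.500, Epsilon 11400.714, Zeta 10427.000.
Highest priority: Delta.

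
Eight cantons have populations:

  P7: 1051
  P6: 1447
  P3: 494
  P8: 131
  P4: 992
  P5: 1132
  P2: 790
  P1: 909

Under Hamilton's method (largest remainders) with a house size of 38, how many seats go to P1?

5

The standard divisor is 6946/38 ≈ 182.789.
Standard quotas: P7 5.750, P6 7.916, P3 2.703, P8 0.717, P4 5.427, P5 6.193, P2 4.322, P1 4.973.
Lower quotas: P7 5, P6 7, P3 2, P8 0, P4 5, P5 6, P2 4, P1 4 (sum 33, leaving 5 seats).
Remainders in descending order: P1 0.973, P6 0.916, P7 0.750, P8 0.717, P3 0.703, P4 0.427, P2 0.322, P5 0.193.
The surplus seats go to P1, P6, P7, P8, P3.
P1 receives 5.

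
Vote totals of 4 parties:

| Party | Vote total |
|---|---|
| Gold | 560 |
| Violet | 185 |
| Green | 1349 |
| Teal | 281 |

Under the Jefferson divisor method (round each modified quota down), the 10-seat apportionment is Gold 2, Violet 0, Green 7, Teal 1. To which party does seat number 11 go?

Gold

Priority for the next seat is population ÷ (current seats + 1).
Priorities: Gold 186.667, Violet 185.000, Green 168.625, Teal 140.500.
Highest priority: Gold.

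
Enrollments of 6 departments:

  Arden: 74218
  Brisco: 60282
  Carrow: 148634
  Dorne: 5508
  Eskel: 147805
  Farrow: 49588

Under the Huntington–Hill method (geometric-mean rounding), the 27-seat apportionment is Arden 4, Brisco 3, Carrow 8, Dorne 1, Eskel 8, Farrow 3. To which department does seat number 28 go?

Priority for the next seat is population ÷ (√(s·(s+1))).
Priorities: Arden 16595.649, Brisco 17401.914, Carrow 17516.685, Dorne 3894.744, Eskel 17418.986, Farrow 14314.823.
Highest priority: Carrow.

Carrow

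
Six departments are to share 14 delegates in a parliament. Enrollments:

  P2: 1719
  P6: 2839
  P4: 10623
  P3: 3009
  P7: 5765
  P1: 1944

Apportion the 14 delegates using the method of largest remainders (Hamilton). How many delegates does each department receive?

Standard divisor: 25899 ÷ 14 ≈ 1849.929.
Standard quotas: P2 0.9292, P6 1.5347, P4 5.7424, P3 1.6265, P7 3.1163, P1 1.0509.
Lower quotas: P2 0, P6 1, P4 5, P3 1, P7 3, P1 1 (sum 11, leaving 3 seats).
Remainders in descending order: P2 0.9292, P4 0.7424, P3 0.6265, P6 0.5347, P7 0.1163, P1 0.0509.
Largest remainders: P2, P4, P3 receive the extra seats.

P2 1; P6 1; P4 6; P3 2; P7 3; P1 1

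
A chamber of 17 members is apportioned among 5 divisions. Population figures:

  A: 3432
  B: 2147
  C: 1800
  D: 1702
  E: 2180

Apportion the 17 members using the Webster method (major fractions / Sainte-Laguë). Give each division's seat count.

A 5, B 3, C 3, D 3, E 3

Standard divisor 11261/17 ≈ 662.412; standard quotas: A 5.181, B 3.241, C 2.717, D 2.569, E 3.291.
Rounding to the nearest integer gives A 5, B 3, C 3, D 3, E 3 — total 17, matching the house size, so no adjustment is needed.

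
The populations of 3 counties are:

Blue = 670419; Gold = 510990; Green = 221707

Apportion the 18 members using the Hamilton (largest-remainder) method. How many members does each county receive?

Standard divisor: 1403116 ÷ 18 ≈ 77950.889.
Standard quotas: Blue 8.6005, Gold 6.5553, Green 2.8442.
Lower quotas: Blue 8, Gold 6, Green 2 (sum 16, leaving 2 seats).
Remainders in descending order: Green 0.8442, Blue 0.6005, Gold 0.5553.
Largest remainders: Green, Blue receive the extra seats.

Blue=9, Gold=6, Green=3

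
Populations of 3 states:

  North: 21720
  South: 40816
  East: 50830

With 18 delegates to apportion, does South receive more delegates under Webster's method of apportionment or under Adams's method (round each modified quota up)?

Webster: North 3, South 7, East 8.
Adams: North 4, South 6, East 8.
South gets 7 under Webster and 6 under Adams.

Webster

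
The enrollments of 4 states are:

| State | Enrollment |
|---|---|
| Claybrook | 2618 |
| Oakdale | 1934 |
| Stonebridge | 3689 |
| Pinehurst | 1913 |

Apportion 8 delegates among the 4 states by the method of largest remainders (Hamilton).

Claybrook 2; Oakdale 2; Stonebridge 3; Pinehurst 1

Total 10154; standard divisor 10154/8 ≈ 1269.25.
Standard quotas: Claybrook 2.063, Oakdale 1.524, Stonebridge 2.906, Pinehurst 1.507.
Lower quotas: Claybrook 2, Oakdale 1, Stonebridge 2, Pinehurst 1 (sum 6, leaving 2 seats).
Remainders in descending order: Stonebridge 0.906, Oakdale 0.524, Pinehurst 0.507, Claybrook 0.063.
Largest remainders: Stonebridge, Oakdale receive the extra seats.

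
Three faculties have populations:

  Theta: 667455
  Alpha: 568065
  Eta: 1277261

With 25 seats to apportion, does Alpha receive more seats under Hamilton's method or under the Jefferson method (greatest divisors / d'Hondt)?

Hamilton

Hamilton: Theta 6, Alpha 6, Eta 13.
Jefferson: Theta 7, Alpha 5, Eta 13.
Alpha gets 6 under Hamilton and 5 under Jefferson.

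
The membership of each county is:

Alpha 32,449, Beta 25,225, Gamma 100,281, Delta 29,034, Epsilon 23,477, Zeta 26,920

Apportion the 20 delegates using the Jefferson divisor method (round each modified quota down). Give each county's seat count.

Standard divisor 237386/20 ≈ 11869.3; standard quotas: Alpha 2.734, Beta 2.125, Gamma 8.449, Delta 2.446, Epsilon 1.978, Zeta 2.268.
Rounding down gives 2, 2, 8, 2, 1, 2 = 17 seats, so the divisor must be adjusted.
With modified divisor 10400: modified quotas Alpha 3.120, Beta 2.425, Gamma 9.642, Delta 2.792, Epsilon 2.257, Zeta 2.588.
Rounding down: Alpha 3, Beta 2, Gamma 9, Delta 2, Epsilon 2, Zeta 2 (total 20).

Alpha 3, Beta 2, Gamma 9, Delta 2, Epsilon 2, Zeta 2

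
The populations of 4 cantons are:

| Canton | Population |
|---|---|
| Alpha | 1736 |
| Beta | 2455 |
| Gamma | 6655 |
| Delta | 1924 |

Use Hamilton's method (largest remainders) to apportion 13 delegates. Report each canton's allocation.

Alpha 2, Beta 2, Gamma 7, Delta 2

The standard divisor is 12770/13 ≈ 982.308.
Standard quotas: Alpha 1.7673, Beta 2.4992, Gamma 6.7749, Delta 1.9587.
Lower quotas: Alpha 1, Beta 2, Gamma 6, Delta 1 (sum 10, leaving 3 seats).
Remainders in descending order: Delta 0.9587, Gamma 0.7749, Alpha 0.7673, Beta 0.4992.
Largest remainders: Delta, Gamma, Alpha receive the extra seats.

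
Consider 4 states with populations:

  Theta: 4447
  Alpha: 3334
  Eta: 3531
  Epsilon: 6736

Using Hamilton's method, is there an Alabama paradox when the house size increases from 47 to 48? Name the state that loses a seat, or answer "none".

At 47 seats: Theta 12, Alpha 9, Eta 9, Epsilon 17.
At 48 seats: Theta 12, Alpha 9, Eta 9, Epsilon 18.
No state's allocation decreased.

none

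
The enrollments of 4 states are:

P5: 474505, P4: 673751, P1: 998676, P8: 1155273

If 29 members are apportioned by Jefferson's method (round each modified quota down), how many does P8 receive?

Standard divisor 3302205/29 ≈ 113869.138; standard quotas: P5 4.167, P4 5.917, P1 8.770, P8 10.146.
Rounding down gives 4, 5, 8, 10 = 27 seats, so the divisor must be adjusted.
With modified divisor 108000: modified quotas P5 4.394, P4 6.238, P1 9.247, P8 10.697.
Rounding down: P5 4, P4 6, P1 9, P8 10 (total 29).
P8 receives 10.

10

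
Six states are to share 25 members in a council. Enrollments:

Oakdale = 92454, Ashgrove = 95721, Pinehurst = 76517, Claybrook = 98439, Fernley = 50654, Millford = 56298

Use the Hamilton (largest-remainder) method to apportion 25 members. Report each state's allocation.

Standard divisor: 470083 ÷ 25 ≈ 18803.32.
Standard quotas: Oakdale 4.9169, Ashgrove 5.0906, Pinehurst 4.0693, Claybrook 5.2352, Fernley 2.6939, Millford 2.9940.
Lower quotas: Oakdale 4, Ashgrove 5, Pinehurst 4, Claybrook 5, Fernley 2, Millford 2 (sum 22, leaving 3 seats).
Remainders in descending order: Millford 0.9940, Oakdale 0.9169, Fernley 0.6939, Claybrook 0.2352, Ashgrove 0.0906, Pinehurst 0.0693.
The surplus seats go to Millford, Oakdale, Fernley.

Oakdale: 5, Ashgrove: 5, Pinehurst: 4, Claybrook: 5, Fernley: 3, Millford: 3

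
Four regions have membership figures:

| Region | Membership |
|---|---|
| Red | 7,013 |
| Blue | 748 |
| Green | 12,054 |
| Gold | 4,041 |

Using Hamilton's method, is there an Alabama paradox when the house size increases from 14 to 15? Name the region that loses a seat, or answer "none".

At 14 seats: Red 4, Blue 1, Green 7, Gold 2.
At 15 seats: Red 4, Blue 0, Green 8, Gold 3.
Blue drops from 1 to 0.

Blue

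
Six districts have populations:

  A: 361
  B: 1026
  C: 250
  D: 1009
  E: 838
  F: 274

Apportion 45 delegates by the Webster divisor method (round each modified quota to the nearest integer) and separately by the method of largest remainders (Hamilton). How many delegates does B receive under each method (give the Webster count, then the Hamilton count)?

Webster: A 4, B 13, C 3, D 12, E 10, F 3.
Hamilton: A 5, B 12, C 3, D 12, E 10, F 3.
B gets 13 under Webster and 12 under Hamilton.

13 and 12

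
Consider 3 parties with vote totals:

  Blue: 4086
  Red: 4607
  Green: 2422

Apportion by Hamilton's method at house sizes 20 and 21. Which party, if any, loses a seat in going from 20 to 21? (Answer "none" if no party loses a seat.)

Green

At 20 seats: Blue 7, Red 8, Green 5.
At 21 seats: Blue 8, Red 9, Green 4.
Green drops from 5 to 4.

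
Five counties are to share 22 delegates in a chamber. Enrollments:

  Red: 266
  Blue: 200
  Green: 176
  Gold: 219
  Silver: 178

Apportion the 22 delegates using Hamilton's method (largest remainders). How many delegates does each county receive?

Red: 5, Blue: 4, Green: 4, Gold: 5, Silver: 4

Standard divisor: 1039 ÷ 22 ≈ 47.227.
Standard quotas: Red 5.632, Blue 4.235, Green 3.727, Gold 4.637, Silver 3.769.
Lower quotas: Red 5, Blue 4, Green 3, Gold 4, Silver 3 (sum 19, leaving 3 seats).
Remainders in descending order: Silver 0.769, Green 0.727, Gold 0.637, Red 0.632, Blue 0.235.
Largest remainders: Silver, Green, Gold receive the extra seats.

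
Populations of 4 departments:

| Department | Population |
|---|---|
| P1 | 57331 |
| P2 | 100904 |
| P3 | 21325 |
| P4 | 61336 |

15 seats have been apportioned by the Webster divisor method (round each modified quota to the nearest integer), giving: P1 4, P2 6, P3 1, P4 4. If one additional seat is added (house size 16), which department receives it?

Priority for the next seat is population ÷ (current seats + 0.5).
Priorities: P1 12740.222, P2 15523.692, P3 14216.667, P4 13630.222.
Highest priority: P2.

P2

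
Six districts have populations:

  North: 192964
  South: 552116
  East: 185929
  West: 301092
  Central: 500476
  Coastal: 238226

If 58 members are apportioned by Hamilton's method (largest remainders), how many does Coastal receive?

Total 1970803; standard divisor 1970803/58 ≈ 33979.362.
Standard quotas: North 5.6789, South 16.2486, East 5.4718, West 8.8610, Central 14.7288, Coastal 7.0109.
Lower quotas: North 5, South 16, East 5, West 8, Central 14, Coastal 7 (sum 55, leaving 3 seats).
Remainders in descending order: West 0.8610, Central 0.7288, North 0.6789, East 0.4718, South 0.2486, Coastal 0.0109.
The surplus seats go to West, Central, North.
Coastal receives 7.

7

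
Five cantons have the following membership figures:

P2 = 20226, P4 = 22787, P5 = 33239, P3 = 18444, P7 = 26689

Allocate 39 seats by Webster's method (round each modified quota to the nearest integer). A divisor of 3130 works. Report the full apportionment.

With modified divisor 3130: modified quotas P2 6.462, P4 7.280, P5 10.619, P3 5.893, P7 8.527.
Rounding to the nearest integer: P2 6, P4 7, P5 11, P3 6, P7 9 (total 39).

P2 6; P4 7; P5 11; P3 6; P7 9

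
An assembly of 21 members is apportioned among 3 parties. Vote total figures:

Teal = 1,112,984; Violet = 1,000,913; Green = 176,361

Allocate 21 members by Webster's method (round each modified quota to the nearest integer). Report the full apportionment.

Standard divisor 2290258/21 ≈ 109059.905; standard quotas: Teal 10.205, Violet 9.178, Green 1.617.
Rounding to the nearest integer gives Teal 10, Violet 9, Green 2 — total 21, matching the house size, so no adjustment is needed.

Teal: 10; Violet: 9; Green: 2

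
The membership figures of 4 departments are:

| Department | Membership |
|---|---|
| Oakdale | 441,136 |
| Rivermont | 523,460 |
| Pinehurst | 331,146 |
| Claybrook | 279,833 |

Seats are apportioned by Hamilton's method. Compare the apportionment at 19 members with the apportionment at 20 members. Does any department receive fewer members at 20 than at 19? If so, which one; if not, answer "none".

Claybrook

At 19 seats: Oakdale 5, Rivermont 6, Pinehurst 4, Claybrook 4.
At 20 seats: Oakdale 6, Rivermont 7, Pinehurst 4, Claybrook 3.
Claybrook drops from 4 to 3.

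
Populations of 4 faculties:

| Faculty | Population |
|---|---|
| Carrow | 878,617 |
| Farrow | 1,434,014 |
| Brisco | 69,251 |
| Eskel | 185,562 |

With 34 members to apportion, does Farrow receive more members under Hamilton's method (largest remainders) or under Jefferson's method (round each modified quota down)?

Jefferson

Hamilton: Carrow 12, Farrow 19, Brisco 1, Eskel 2.
Jefferson: Carrow 12, Farrow 20, Brisco 0, Eskel 2.
Farrow gets 19 under Hamilton and 20 under Jefferson.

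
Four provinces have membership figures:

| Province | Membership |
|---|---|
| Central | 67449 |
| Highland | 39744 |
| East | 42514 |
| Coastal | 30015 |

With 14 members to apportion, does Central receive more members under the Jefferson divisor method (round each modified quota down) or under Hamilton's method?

Jefferson

Jefferson: Central 6, Highland 3, East 3, Coastal 2.
Hamilton: Central 5, Highland 3, East 3, Coastal 3.
Central gets 6 under Jefferson and 5 under Hamilton.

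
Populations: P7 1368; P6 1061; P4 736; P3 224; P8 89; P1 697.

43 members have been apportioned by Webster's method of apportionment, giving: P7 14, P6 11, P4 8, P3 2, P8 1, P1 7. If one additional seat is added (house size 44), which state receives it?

Priority for the next seat is population ÷ (current seats + 0.5).
Priorities: P7 94.345, P6 92.261, P4 86.588, P3 89.600, P8 59.333, P1 92.933.
Highest priority: P7.

P7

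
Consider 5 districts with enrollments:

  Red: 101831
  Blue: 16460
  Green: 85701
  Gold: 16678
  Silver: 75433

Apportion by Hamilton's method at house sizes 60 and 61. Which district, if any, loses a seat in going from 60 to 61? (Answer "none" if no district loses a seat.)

At 60 seats: Red 21, Blue 3, Green 17, Gold 4, Silver 15.
At 61 seats: Red 21, Blue 3, Green 18, Gold 3, Silver 16.
Gold drops from 4 to 3.

Gold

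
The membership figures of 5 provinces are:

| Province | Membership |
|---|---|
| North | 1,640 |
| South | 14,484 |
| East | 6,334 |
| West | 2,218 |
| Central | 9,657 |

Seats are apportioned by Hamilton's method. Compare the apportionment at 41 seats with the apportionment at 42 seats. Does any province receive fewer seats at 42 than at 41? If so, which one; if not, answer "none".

West

At 41 seats: North 2, South 17, East 8, West 3, Central 11.
At 42 seats: North 2, South 18, East 8, West 2, Central 12.
West drops from 3 to 2.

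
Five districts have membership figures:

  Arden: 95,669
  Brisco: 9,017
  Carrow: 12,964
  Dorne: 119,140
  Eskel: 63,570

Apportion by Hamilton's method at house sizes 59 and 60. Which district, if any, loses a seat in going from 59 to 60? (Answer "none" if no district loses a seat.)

Carrow

At 59 seats: Arden 19, Brisco 2, Carrow 3, Dorne 23, Eskel 12.
At 60 seats: Arden 19, Brisco 2, Carrow 2, Dorne 24, Eskel 13.
Carrow drops from 3 to 2.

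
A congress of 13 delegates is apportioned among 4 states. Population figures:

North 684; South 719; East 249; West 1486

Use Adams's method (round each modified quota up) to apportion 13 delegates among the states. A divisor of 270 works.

North 3, South 3, East 1, West 6

With modified divisor 270: modified quotas North 2.533, South 2.663, East 0.922, West 5.504.
Rounding up: North 3, South 3, East 1, West 6 (total 13).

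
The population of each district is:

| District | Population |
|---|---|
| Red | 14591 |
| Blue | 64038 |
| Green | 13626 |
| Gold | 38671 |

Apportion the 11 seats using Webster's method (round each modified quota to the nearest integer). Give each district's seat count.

Standard divisor 130926/11 ≈ 11902.364; standard quotas: Red 1.226, Blue 5.380, Green 1.145, Gold 3.249.
Rounding to the nearest integer gives 1, 5, 1, 3 = 10 seats, so the divisor must be adjusted.
With modified divisor 11300: modified quotas Red 1.291, Blue 5.667, Green 1.206, Gold 3.422.
Rounding to the nearest integer: Red 1, Blue 6, Green 1, Gold 3 (total 11).

Red: 1, Blue: 6, Green: 1, Gold: 3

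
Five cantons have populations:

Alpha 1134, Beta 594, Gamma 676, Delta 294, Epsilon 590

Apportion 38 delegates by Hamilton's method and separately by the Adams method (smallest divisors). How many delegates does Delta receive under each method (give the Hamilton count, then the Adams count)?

Hamilton: Alpha 13, Beta 7, Gamma 8, Delta 3, Epsilon 7.
Adams: Alpha 12, Beta 7, Gamma 8, Delta 4, Epsilon 7.
Delta gets 3 under Hamilton and 4 under Adams.

3 and 4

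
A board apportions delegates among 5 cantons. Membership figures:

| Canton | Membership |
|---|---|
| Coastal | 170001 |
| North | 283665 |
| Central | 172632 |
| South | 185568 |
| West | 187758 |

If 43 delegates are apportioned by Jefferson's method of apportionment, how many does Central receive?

Standard divisor 999624/43 ≈ 23247.07; standard quotas: Coastal 7.313, North 12.202, Central 7.426, South 7.982, West 8.077.
Rounding down gives 7, 12, 7, 7, 8 = 41 seats, so the divisor must be adjusted.
With modified divisor 21700: modified quotas Coastal 7.834, North 13.072, Central 7.955, South 8.552, West 8.652.
Rounding down: Coastal 7, North 13, Central 7, South 8, West 8 (total 43).
Central receives 7.

7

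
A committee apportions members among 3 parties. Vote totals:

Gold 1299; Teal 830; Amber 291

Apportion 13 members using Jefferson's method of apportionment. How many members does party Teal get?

Standard divisor 2420/13 ≈ 186.154; standard quotas: Gold 6.978, Teal 4.459, Amber 1.563.
Rounding down gives 6, 4, 1 = 11 seats, so the divisor must be adjusted.
With modified divisor 164: modified quotas Gold 7.921, Teal 5.061, Amber 1.774.
Rounding down: Gold 7, Teal 5, Amber 1 (total 13).
Teal receives 5.

5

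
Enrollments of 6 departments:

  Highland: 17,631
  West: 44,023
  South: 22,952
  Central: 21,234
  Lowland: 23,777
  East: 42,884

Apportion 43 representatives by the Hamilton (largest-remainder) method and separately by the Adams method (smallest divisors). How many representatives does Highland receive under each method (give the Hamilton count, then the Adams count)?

4 and 5

Hamilton: Highland 4, West 11, South 6, Central 5, Lowland 6, East 11.
Adams: Highland 5, West 11, South 6, Central 5, Lowland 6, East 10.
Highland gets 4 under Hamilton and 5 under Adams.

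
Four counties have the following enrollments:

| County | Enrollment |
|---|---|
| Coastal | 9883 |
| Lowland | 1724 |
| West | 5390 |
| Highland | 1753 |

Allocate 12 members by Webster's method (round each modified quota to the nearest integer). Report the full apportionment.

Standard divisor 18750/12 ≈ 1562.5; standard quotas: Coastal 6.325, Lowland 1.103, West 3.450, Highland 1.122.
Rounding to the nearest integer gives 6, 1, 3, 1 = 11 seats, so the divisor must be adjusted.
With modified divisor 1530: modified quotas Coastal 6.459, Lowland 1.127, West 3.523, Highland 1.146.
Rounding to the nearest integer: Coastal 6, Lowland 1, West 4, Highland 1 (total 12).

Coastal=6, Lowland=1, West=4, Highland=1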